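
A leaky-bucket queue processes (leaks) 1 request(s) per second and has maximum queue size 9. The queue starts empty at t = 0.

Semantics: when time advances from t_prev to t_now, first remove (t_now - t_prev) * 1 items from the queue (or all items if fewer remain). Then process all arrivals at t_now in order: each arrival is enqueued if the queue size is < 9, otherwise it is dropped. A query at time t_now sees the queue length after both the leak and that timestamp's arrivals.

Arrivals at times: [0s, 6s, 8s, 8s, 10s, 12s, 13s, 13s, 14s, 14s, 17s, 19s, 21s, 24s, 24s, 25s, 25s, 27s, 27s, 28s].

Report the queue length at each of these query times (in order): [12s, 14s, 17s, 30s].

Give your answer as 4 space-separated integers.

Queue lengths at query times:
  query t=12s: backlog = 1
  query t=14s: backlog = 3
  query t=17s: backlog = 1
  query t=30s: backlog = 1

Answer: 1 3 1 1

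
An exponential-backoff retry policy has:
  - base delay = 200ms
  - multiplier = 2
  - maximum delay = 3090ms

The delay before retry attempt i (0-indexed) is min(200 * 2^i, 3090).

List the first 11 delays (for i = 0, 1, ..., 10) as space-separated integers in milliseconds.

Answer: 200 400 800 1600 3090 3090 3090 3090 3090 3090 3090

Derivation:
Computing each delay:
  i=0: min(200*2^0, 3090) = 200
  i=1: min(200*2^1, 3090) = 400
  i=2: min(200*2^2, 3090) = 800
  i=3: min(200*2^3, 3090) = 1600
  i=4: min(200*2^4, 3090) = 3090
  i=5: min(200*2^5, 3090) = 3090
  i=6: min(200*2^6, 3090) = 3090
  i=7: min(200*2^7, 3090) = 3090
  i=8: min(200*2^8, 3090) = 3090
  i=9: min(200*2^9, 3090) = 3090
  i=10: min(200*2^10, 3090) = 3090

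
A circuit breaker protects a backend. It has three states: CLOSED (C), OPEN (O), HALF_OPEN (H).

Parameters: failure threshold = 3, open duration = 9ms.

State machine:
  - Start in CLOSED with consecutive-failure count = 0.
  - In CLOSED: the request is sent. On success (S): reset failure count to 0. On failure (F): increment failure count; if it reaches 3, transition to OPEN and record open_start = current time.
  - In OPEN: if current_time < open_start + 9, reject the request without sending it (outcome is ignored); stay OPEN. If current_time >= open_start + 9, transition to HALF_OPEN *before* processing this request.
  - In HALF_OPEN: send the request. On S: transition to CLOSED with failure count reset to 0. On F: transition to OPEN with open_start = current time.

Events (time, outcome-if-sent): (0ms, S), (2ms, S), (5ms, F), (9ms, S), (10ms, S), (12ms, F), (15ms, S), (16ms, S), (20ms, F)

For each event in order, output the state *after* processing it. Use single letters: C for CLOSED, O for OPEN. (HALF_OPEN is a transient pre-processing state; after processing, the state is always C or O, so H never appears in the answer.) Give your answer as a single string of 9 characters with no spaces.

Answer: CCCCCCCCC

Derivation:
State after each event:
  event#1 t=0ms outcome=S: state=CLOSED
  event#2 t=2ms outcome=S: state=CLOSED
  event#3 t=5ms outcome=F: state=CLOSED
  event#4 t=9ms outcome=S: state=CLOSED
  event#5 t=10ms outcome=S: state=CLOSED
  event#6 t=12ms outcome=F: state=CLOSED
  event#7 t=15ms outcome=S: state=CLOSED
  event#8 t=16ms outcome=S: state=CLOSED
  event#9 t=20ms outcome=F: state=CLOSED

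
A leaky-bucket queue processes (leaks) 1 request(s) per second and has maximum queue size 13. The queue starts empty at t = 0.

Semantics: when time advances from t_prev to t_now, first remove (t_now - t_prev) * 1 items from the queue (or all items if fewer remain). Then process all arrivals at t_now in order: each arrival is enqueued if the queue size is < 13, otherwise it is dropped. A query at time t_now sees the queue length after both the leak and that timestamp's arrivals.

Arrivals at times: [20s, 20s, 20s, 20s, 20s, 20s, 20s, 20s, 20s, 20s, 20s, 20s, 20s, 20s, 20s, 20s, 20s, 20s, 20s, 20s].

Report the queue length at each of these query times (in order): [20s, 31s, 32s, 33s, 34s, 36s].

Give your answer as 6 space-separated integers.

Queue lengths at query times:
  query t=20s: backlog = 13
  query t=31s: backlog = 2
  query t=32s: backlog = 1
  query t=33s: backlog = 0
  query t=34s: backlog = 0
  query t=36s: backlog = 0

Answer: 13 2 1 0 0 0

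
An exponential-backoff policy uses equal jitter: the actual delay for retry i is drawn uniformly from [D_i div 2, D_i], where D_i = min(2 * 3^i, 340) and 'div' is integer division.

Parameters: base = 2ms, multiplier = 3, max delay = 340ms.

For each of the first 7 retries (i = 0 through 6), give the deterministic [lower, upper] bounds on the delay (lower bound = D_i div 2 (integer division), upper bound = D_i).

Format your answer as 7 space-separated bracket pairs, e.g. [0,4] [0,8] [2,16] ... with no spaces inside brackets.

Answer: [1,2] [3,6] [9,18] [27,54] [81,162] [170,340] [170,340]

Derivation:
Computing bounds per retry:
  i=0: D_i=min(2*3^0,340)=2, bounds=[1,2]
  i=1: D_i=min(2*3^1,340)=6, bounds=[3,6]
  i=2: D_i=min(2*3^2,340)=18, bounds=[9,18]
  i=3: D_i=min(2*3^3,340)=54, bounds=[27,54]
  i=4: D_i=min(2*3^4,340)=162, bounds=[81,162]
  i=5: D_i=min(2*3^5,340)=340, bounds=[170,340]
  i=6: D_i=min(2*3^6,340)=340, bounds=[170,340]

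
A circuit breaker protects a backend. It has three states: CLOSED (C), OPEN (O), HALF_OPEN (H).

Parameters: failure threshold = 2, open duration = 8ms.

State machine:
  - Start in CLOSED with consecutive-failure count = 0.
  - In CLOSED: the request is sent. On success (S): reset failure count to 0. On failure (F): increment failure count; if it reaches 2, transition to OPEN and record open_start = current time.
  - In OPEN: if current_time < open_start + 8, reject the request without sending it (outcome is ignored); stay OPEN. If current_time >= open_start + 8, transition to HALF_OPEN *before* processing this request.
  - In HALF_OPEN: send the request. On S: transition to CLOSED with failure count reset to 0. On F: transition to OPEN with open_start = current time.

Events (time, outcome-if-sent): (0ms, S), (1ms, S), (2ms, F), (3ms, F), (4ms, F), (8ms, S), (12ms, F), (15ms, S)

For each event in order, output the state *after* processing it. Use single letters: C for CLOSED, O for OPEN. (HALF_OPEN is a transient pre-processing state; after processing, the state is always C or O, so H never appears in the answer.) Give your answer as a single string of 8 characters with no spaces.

State after each event:
  event#1 t=0ms outcome=S: state=CLOSED
  event#2 t=1ms outcome=S: state=CLOSED
  event#3 t=2ms outcome=F: state=CLOSED
  event#4 t=3ms outcome=F: state=OPEN
  event#5 t=4ms outcome=F: state=OPEN
  event#6 t=8ms outcome=S: state=OPEN
  event#7 t=12ms outcome=F: state=OPEN
  event#8 t=15ms outcome=S: state=OPEN

Answer: CCCOOOOO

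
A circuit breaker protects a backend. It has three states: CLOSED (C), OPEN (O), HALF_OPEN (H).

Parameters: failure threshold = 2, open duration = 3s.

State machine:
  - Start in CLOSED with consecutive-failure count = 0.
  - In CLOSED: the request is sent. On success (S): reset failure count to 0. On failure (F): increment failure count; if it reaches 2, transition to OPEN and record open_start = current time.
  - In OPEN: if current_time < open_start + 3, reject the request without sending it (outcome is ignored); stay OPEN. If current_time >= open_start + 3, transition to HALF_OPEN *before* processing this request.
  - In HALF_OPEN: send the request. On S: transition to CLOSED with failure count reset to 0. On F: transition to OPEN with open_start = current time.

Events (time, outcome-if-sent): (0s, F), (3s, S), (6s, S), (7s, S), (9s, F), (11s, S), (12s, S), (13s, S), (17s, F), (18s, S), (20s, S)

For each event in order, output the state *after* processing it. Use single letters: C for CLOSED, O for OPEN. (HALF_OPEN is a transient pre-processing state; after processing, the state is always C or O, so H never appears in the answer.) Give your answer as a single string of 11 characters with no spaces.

Answer: CCCCCCCCCCC

Derivation:
State after each event:
  event#1 t=0s outcome=F: state=CLOSED
  event#2 t=3s outcome=S: state=CLOSED
  event#3 t=6s outcome=S: state=CLOSED
  event#4 t=7s outcome=S: state=CLOSED
  event#5 t=9s outcome=F: state=CLOSED
  event#6 t=11s outcome=S: state=CLOSED
  event#7 t=12s outcome=S: state=CLOSED
  event#8 t=13s outcome=S: state=CLOSED
  event#9 t=17s outcome=F: state=CLOSED
  event#10 t=18s outcome=S: state=CLOSED
  event#11 t=20s outcome=S: state=CLOSED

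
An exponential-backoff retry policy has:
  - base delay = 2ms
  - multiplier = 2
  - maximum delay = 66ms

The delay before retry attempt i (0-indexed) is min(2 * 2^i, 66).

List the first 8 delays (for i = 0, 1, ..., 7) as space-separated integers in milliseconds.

Answer: 2 4 8 16 32 64 66 66

Derivation:
Computing each delay:
  i=0: min(2*2^0, 66) = 2
  i=1: min(2*2^1, 66) = 4
  i=2: min(2*2^2, 66) = 8
  i=3: min(2*2^3, 66) = 16
  i=4: min(2*2^4, 66) = 32
  i=5: min(2*2^5, 66) = 64
  i=6: min(2*2^6, 66) = 66
  i=7: min(2*2^7, 66) = 66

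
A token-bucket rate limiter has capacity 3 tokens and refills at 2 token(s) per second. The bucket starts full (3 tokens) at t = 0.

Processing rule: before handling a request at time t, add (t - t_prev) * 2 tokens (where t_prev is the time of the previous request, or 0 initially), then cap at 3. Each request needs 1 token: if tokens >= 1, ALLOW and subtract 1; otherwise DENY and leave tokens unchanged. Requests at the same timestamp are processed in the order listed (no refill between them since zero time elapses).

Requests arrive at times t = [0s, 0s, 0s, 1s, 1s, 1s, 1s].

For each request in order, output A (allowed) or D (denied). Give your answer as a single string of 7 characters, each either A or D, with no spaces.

Simulating step by step:
  req#1 t=0s: ALLOW
  req#2 t=0s: ALLOW
  req#3 t=0s: ALLOW
  req#4 t=1s: ALLOW
  req#5 t=1s: ALLOW
  req#6 t=1s: DENY
  req#7 t=1s: DENY

Answer: AAAAADD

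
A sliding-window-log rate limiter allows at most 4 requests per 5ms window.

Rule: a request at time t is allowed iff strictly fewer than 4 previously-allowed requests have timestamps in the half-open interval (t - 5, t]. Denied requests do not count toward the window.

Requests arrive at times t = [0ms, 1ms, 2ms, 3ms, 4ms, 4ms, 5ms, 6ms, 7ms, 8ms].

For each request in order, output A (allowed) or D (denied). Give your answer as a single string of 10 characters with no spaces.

Answer: AAAADDAAAA

Derivation:
Tracking allowed requests in the window:
  req#1 t=0ms: ALLOW
  req#2 t=1ms: ALLOW
  req#3 t=2ms: ALLOW
  req#4 t=3ms: ALLOW
  req#5 t=4ms: DENY
  req#6 t=4ms: DENY
  req#7 t=5ms: ALLOW
  req#8 t=6ms: ALLOW
  req#9 t=7ms: ALLOW
  req#10 t=8ms: ALLOW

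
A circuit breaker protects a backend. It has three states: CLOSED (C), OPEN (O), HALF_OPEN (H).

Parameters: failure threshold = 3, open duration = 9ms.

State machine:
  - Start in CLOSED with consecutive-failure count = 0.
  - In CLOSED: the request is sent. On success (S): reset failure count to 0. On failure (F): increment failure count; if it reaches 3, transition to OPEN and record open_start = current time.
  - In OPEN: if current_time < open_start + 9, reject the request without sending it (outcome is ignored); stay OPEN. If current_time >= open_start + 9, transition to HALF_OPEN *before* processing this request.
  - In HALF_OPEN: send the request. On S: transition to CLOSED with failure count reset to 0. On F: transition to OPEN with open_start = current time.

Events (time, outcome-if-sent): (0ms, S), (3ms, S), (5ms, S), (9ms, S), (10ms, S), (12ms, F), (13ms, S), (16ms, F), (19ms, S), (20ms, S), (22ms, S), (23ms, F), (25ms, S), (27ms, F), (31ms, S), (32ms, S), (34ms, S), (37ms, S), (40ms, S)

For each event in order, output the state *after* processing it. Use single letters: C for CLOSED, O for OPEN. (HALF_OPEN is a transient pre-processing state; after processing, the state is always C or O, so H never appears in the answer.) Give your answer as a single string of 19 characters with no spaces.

Answer: CCCCCCCCCCCCCCCCCCC

Derivation:
State after each event:
  event#1 t=0ms outcome=S: state=CLOSED
  event#2 t=3ms outcome=S: state=CLOSED
  event#3 t=5ms outcome=S: state=CLOSED
  event#4 t=9ms outcome=S: state=CLOSED
  event#5 t=10ms outcome=S: state=CLOSED
  event#6 t=12ms outcome=F: state=CLOSED
  event#7 t=13ms outcome=S: state=CLOSED
  event#8 t=16ms outcome=F: state=CLOSED
  event#9 t=19ms outcome=S: state=CLOSED
  event#10 t=20ms outcome=S: state=CLOSED
  event#11 t=22ms outcome=S: state=CLOSED
  event#12 t=23ms outcome=F: state=CLOSED
  event#13 t=25ms outcome=S: state=CLOSED
  event#14 t=27ms outcome=F: state=CLOSED
  event#15 t=31ms outcome=S: state=CLOSED
  event#16 t=32ms outcome=S: state=CLOSED
  event#17 t=34ms outcome=S: state=CLOSED
  event#18 t=37ms outcome=S: state=CLOSED
  event#19 t=40ms outcome=S: state=CLOSED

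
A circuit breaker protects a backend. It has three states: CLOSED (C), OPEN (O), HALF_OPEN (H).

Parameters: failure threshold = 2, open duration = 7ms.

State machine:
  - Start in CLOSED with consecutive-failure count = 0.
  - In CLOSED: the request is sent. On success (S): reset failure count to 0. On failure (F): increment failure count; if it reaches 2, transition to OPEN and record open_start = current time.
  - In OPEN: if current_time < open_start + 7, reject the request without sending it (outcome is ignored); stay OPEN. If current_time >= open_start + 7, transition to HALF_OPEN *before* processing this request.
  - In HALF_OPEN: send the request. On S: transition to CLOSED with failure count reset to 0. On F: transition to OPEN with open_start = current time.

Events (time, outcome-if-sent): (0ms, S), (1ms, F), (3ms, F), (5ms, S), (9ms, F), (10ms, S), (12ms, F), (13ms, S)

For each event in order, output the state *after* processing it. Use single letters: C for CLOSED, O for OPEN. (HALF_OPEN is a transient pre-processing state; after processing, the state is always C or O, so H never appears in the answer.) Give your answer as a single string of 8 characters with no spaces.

State after each event:
  event#1 t=0ms outcome=S: state=CLOSED
  event#2 t=1ms outcome=F: state=CLOSED
  event#3 t=3ms outcome=F: state=OPEN
  event#4 t=5ms outcome=S: state=OPEN
  event#5 t=9ms outcome=F: state=OPEN
  event#6 t=10ms outcome=S: state=CLOSED
  event#7 t=12ms outcome=F: state=CLOSED
  event#8 t=13ms outcome=S: state=CLOSED

Answer: CCOOOCCC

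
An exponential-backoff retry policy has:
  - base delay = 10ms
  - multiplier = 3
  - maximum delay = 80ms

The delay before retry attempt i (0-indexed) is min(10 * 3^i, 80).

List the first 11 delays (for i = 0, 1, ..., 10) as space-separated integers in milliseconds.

Answer: 10 30 80 80 80 80 80 80 80 80 80

Derivation:
Computing each delay:
  i=0: min(10*3^0, 80) = 10
  i=1: min(10*3^1, 80) = 30
  i=2: min(10*3^2, 80) = 80
  i=3: min(10*3^3, 80) = 80
  i=4: min(10*3^4, 80) = 80
  i=5: min(10*3^5, 80) = 80
  i=6: min(10*3^6, 80) = 80
  i=7: min(10*3^7, 80) = 80
  i=8: min(10*3^8, 80) = 80
  i=9: min(10*3^9, 80) = 80
  i=10: min(10*3^10, 80) = 80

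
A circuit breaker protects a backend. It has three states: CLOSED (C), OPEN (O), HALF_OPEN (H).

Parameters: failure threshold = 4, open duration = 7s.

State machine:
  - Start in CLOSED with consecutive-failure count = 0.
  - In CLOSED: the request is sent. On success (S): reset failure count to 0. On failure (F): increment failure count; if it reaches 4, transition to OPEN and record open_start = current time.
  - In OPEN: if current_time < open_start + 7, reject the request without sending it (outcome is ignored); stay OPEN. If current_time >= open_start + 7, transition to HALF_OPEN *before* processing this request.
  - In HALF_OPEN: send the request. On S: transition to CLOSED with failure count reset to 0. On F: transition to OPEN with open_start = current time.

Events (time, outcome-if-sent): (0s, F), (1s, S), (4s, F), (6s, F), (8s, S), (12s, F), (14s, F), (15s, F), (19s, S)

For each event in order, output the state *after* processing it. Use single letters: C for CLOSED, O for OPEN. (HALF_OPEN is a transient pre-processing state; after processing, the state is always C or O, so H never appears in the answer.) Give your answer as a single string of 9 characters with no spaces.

Answer: CCCCCCCCC

Derivation:
State after each event:
  event#1 t=0s outcome=F: state=CLOSED
  event#2 t=1s outcome=S: state=CLOSED
  event#3 t=4s outcome=F: state=CLOSED
  event#4 t=6s outcome=F: state=CLOSED
  event#5 t=8s outcome=S: state=CLOSED
  event#6 t=12s outcome=F: state=CLOSED
  event#7 t=14s outcome=F: state=CLOSED
  event#8 t=15s outcome=F: state=CLOSED
  event#9 t=19s outcome=S: state=CLOSED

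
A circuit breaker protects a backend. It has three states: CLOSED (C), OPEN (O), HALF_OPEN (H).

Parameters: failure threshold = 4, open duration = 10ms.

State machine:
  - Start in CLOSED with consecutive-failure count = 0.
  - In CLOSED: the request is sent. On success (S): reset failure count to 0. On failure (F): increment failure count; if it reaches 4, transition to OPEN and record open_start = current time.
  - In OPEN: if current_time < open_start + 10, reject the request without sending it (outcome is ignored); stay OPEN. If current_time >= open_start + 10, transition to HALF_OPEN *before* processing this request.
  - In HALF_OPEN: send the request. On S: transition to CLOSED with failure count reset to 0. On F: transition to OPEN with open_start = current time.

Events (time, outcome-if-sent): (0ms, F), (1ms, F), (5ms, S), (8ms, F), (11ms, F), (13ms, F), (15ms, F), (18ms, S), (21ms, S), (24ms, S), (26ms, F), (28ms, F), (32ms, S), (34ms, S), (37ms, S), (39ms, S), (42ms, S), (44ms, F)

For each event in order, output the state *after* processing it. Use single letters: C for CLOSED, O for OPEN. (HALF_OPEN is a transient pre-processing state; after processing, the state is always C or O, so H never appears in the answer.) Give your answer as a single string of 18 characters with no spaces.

Answer: CCCCCCOOOOOOOOCCCC

Derivation:
State after each event:
  event#1 t=0ms outcome=F: state=CLOSED
  event#2 t=1ms outcome=F: state=CLOSED
  event#3 t=5ms outcome=S: state=CLOSED
  event#4 t=8ms outcome=F: state=CLOSED
  event#5 t=11ms outcome=F: state=CLOSED
  event#6 t=13ms outcome=F: state=CLOSED
  event#7 t=15ms outcome=F: state=OPEN
  event#8 t=18ms outcome=S: state=OPEN
  event#9 t=21ms outcome=S: state=OPEN
  event#10 t=24ms outcome=S: state=OPEN
  event#11 t=26ms outcome=F: state=OPEN
  event#12 t=28ms outcome=F: state=OPEN
  event#13 t=32ms outcome=S: state=OPEN
  event#14 t=34ms outcome=S: state=OPEN
  event#15 t=37ms outcome=S: state=CLOSED
  event#16 t=39ms outcome=S: state=CLOSED
  event#17 t=42ms outcome=S: state=CLOSED
  event#18 t=44ms outcome=F: state=CLOSED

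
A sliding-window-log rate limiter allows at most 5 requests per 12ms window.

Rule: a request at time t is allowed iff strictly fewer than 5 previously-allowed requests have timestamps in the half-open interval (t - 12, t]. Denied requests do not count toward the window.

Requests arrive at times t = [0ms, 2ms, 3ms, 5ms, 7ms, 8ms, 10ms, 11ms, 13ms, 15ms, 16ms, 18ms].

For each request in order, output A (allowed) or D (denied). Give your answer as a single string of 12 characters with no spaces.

Answer: AAAAADDDAAAA

Derivation:
Tracking allowed requests in the window:
  req#1 t=0ms: ALLOW
  req#2 t=2ms: ALLOW
  req#3 t=3ms: ALLOW
  req#4 t=5ms: ALLOW
  req#5 t=7ms: ALLOW
  req#6 t=8ms: DENY
  req#7 t=10ms: DENY
  req#8 t=11ms: DENY
  req#9 t=13ms: ALLOW
  req#10 t=15ms: ALLOW
  req#11 t=16ms: ALLOW
  req#12 t=18ms: ALLOW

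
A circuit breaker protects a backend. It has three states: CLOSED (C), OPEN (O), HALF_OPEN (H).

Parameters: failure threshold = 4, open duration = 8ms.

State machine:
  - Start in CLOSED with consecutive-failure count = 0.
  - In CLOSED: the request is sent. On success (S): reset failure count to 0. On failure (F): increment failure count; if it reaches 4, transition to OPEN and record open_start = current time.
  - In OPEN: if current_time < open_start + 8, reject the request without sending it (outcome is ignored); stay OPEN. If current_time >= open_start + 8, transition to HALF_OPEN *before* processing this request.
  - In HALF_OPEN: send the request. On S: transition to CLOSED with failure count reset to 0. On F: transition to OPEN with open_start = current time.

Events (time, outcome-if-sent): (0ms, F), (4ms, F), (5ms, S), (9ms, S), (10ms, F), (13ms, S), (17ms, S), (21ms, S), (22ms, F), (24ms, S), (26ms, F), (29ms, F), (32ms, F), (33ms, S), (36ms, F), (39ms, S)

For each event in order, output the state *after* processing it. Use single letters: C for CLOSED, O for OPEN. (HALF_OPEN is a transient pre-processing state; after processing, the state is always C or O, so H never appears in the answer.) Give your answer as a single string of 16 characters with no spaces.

State after each event:
  event#1 t=0ms outcome=F: state=CLOSED
  event#2 t=4ms outcome=F: state=CLOSED
  event#3 t=5ms outcome=S: state=CLOSED
  event#4 t=9ms outcome=S: state=CLOSED
  event#5 t=10ms outcome=F: state=CLOSED
  event#6 t=13ms outcome=S: state=CLOSED
  event#7 t=17ms outcome=S: state=CLOSED
  event#8 t=21ms outcome=S: state=CLOSED
  event#9 t=22ms outcome=F: state=CLOSED
  event#10 t=24ms outcome=S: state=CLOSED
  event#11 t=26ms outcome=F: state=CLOSED
  event#12 t=29ms outcome=F: state=CLOSED
  event#13 t=32ms outcome=F: state=CLOSED
  event#14 t=33ms outcome=S: state=CLOSED
  event#15 t=36ms outcome=F: state=CLOSED
  event#16 t=39ms outcome=S: state=CLOSED

Answer: CCCCCCCCCCCCCCCC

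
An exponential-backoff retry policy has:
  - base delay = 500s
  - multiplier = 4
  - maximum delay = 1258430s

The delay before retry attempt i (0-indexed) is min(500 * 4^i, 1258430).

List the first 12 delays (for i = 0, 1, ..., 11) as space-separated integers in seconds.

Answer: 500 2000 8000 32000 128000 512000 1258430 1258430 1258430 1258430 1258430 1258430

Derivation:
Computing each delay:
  i=0: min(500*4^0, 1258430) = 500
  i=1: min(500*4^1, 1258430) = 2000
  i=2: min(500*4^2, 1258430) = 8000
  i=3: min(500*4^3, 1258430) = 32000
  i=4: min(500*4^4, 1258430) = 128000
  i=5: min(500*4^5, 1258430) = 512000
  i=6: min(500*4^6, 1258430) = 1258430
  i=7: min(500*4^7, 1258430) = 1258430
  i=8: min(500*4^8, 1258430) = 1258430
  i=9: min(500*4^9, 1258430) = 1258430
  i=10: min(500*4^10, 1258430) = 1258430
  i=11: min(500*4^11, 1258430) = 1258430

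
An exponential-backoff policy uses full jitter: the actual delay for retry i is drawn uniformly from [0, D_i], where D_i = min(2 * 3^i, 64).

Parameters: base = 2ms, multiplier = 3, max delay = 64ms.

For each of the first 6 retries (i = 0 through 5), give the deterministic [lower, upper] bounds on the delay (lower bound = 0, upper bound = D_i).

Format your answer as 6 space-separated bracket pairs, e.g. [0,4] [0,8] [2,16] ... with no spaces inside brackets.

Computing bounds per retry:
  i=0: D_i=min(2*3^0,64)=2, bounds=[0,2]
  i=1: D_i=min(2*3^1,64)=6, bounds=[0,6]
  i=2: D_i=min(2*3^2,64)=18, bounds=[0,18]
  i=3: D_i=min(2*3^3,64)=54, bounds=[0,54]
  i=4: D_i=min(2*3^4,64)=64, bounds=[0,64]
  i=5: D_i=min(2*3^5,64)=64, bounds=[0,64]

Answer: [0,2] [0,6] [0,18] [0,54] [0,64] [0,64]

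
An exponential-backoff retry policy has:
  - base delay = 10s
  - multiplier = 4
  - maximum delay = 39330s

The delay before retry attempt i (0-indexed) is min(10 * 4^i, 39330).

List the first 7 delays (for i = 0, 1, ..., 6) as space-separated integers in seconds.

Computing each delay:
  i=0: min(10*4^0, 39330) = 10
  i=1: min(10*4^1, 39330) = 40
  i=2: min(10*4^2, 39330) = 160
  i=3: min(10*4^3, 39330) = 640
  i=4: min(10*4^4, 39330) = 2560
  i=5: min(10*4^5, 39330) = 10240
  i=6: min(10*4^6, 39330) = 39330

Answer: 10 40 160 640 2560 10240 39330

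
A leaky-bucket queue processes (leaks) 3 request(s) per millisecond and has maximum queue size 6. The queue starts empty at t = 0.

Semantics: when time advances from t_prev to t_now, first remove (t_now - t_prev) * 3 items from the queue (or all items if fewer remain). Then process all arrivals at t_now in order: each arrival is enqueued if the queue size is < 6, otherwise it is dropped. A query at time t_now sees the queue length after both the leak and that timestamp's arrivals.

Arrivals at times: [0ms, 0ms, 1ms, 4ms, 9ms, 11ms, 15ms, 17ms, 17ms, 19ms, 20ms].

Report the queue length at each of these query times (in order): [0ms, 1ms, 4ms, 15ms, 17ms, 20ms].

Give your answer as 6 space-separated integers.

Answer: 2 1 1 1 2 1

Derivation:
Queue lengths at query times:
  query t=0ms: backlog = 2
  query t=1ms: backlog = 1
  query t=4ms: backlog = 1
  query t=15ms: backlog = 1
  query t=17ms: backlog = 2
  query t=20ms: backlog = 1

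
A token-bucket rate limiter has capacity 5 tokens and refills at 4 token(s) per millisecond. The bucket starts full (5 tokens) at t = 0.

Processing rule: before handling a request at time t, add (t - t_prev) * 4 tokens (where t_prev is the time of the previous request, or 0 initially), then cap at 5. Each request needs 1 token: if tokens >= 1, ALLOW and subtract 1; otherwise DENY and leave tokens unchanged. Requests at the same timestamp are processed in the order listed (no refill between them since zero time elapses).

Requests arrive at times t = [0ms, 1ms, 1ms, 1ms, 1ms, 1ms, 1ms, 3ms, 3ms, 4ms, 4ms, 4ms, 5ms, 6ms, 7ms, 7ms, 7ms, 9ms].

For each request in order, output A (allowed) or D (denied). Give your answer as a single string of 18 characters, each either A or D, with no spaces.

Simulating step by step:
  req#1 t=0ms: ALLOW
  req#2 t=1ms: ALLOW
  req#3 t=1ms: ALLOW
  req#4 t=1ms: ALLOW
  req#5 t=1ms: ALLOW
  req#6 t=1ms: ALLOW
  req#7 t=1ms: DENY
  req#8 t=3ms: ALLOW
  req#9 t=3ms: ALLOW
  req#10 t=4ms: ALLOW
  req#11 t=4ms: ALLOW
  req#12 t=4ms: ALLOW
  req#13 t=5ms: ALLOW
  req#14 t=6ms: ALLOW
  req#15 t=7ms: ALLOW
  req#16 t=7ms: ALLOW
  req#17 t=7ms: ALLOW
  req#18 t=9ms: ALLOW

Answer: AAAAAADAAAAAAAAAAA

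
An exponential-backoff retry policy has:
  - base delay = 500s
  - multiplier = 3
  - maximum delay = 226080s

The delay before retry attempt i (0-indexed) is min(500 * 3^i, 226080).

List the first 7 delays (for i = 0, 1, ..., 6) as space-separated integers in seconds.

Computing each delay:
  i=0: min(500*3^0, 226080) = 500
  i=1: min(500*3^1, 226080) = 1500
  i=2: min(500*3^2, 226080) = 4500
  i=3: min(500*3^3, 226080) = 13500
  i=4: min(500*3^4, 226080) = 40500
  i=5: min(500*3^5, 226080) = 121500
  i=6: min(500*3^6, 226080) = 226080

Answer: 500 1500 4500 13500 40500 121500 226080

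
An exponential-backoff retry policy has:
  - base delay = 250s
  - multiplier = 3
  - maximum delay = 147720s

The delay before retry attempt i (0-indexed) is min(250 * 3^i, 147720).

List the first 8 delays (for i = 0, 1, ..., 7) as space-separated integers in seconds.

Computing each delay:
  i=0: min(250*3^0, 147720) = 250
  i=1: min(250*3^1, 147720) = 750
  i=2: min(250*3^2, 147720) = 2250
  i=3: min(250*3^3, 147720) = 6750
  i=4: min(250*3^4, 147720) = 20250
  i=5: min(250*3^5, 147720) = 60750
  i=6: min(250*3^6, 147720) = 147720
  i=7: min(250*3^7, 147720) = 147720

Answer: 250 750 2250 6750 20250 60750 147720 147720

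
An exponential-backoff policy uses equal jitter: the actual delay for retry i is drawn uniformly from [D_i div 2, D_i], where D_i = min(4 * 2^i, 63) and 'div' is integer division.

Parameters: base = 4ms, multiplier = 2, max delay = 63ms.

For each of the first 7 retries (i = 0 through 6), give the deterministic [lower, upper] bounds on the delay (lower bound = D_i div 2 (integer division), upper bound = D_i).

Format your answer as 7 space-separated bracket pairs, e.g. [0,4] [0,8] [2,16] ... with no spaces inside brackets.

Answer: [2,4] [4,8] [8,16] [16,32] [31,63] [31,63] [31,63]

Derivation:
Computing bounds per retry:
  i=0: D_i=min(4*2^0,63)=4, bounds=[2,4]
  i=1: D_i=min(4*2^1,63)=8, bounds=[4,8]
  i=2: D_i=min(4*2^2,63)=16, bounds=[8,16]
  i=3: D_i=min(4*2^3,63)=32, bounds=[16,32]
  i=4: D_i=min(4*2^4,63)=63, bounds=[31,63]
  i=5: D_i=min(4*2^5,63)=63, bounds=[31,63]
  i=6: D_i=min(4*2^6,63)=63, bounds=[31,63]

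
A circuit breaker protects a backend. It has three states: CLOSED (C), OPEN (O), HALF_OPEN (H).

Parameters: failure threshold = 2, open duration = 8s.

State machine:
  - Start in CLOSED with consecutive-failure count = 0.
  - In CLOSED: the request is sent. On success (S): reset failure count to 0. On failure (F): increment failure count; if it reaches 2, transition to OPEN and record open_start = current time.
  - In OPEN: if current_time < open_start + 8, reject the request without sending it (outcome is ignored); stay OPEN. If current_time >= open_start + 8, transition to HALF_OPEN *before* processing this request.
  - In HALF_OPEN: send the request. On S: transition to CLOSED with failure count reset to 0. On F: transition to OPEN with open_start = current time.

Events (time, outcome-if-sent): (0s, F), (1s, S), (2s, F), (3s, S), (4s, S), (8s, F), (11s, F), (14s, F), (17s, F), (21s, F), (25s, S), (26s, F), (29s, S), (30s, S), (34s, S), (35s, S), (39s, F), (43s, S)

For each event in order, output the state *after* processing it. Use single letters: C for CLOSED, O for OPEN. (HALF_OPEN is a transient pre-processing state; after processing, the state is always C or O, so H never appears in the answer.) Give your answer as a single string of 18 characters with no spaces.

State after each event:
  event#1 t=0s outcome=F: state=CLOSED
  event#2 t=1s outcome=S: state=CLOSED
  event#3 t=2s outcome=F: state=CLOSED
  event#4 t=3s outcome=S: state=CLOSED
  event#5 t=4s outcome=S: state=CLOSED
  event#6 t=8s outcome=F: state=CLOSED
  event#7 t=11s outcome=F: state=OPEN
  event#8 t=14s outcome=F: state=OPEN
  event#9 t=17s outcome=F: state=OPEN
  event#10 t=21s outcome=F: state=OPEN
  event#11 t=25s outcome=S: state=OPEN
  event#12 t=26s outcome=F: state=OPEN
  event#13 t=29s outcome=S: state=CLOSED
  event#14 t=30s outcome=S: state=CLOSED
  event#15 t=34s outcome=S: state=CLOSED
  event#16 t=35s outcome=S: state=CLOSED
  event#17 t=39s outcome=F: state=CLOSED
  event#18 t=43s outcome=S: state=CLOSED

Answer: CCCCCCOOOOOOCCCCCC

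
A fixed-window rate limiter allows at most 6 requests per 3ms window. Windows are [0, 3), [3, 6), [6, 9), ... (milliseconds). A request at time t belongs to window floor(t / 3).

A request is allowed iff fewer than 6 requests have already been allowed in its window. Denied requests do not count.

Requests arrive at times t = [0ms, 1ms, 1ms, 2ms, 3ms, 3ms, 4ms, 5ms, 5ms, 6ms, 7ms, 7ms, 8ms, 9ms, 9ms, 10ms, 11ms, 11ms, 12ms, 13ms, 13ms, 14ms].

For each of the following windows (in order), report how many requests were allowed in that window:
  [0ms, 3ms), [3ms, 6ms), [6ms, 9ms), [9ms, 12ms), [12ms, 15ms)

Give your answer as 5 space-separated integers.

Answer: 4 5 4 5 4

Derivation:
Processing requests:
  req#1 t=0ms (window 0): ALLOW
  req#2 t=1ms (window 0): ALLOW
  req#3 t=1ms (window 0): ALLOW
  req#4 t=2ms (window 0): ALLOW
  req#5 t=3ms (window 1): ALLOW
  req#6 t=3ms (window 1): ALLOW
  req#7 t=4ms (window 1): ALLOW
  req#8 t=5ms (window 1): ALLOW
  req#9 t=5ms (window 1): ALLOW
  req#10 t=6ms (window 2): ALLOW
  req#11 t=7ms (window 2): ALLOW
  req#12 t=7ms (window 2): ALLOW
  req#13 t=8ms (window 2): ALLOW
  req#14 t=9ms (window 3): ALLOW
  req#15 t=9ms (window 3): ALLOW
  req#16 t=10ms (window 3): ALLOW
  req#17 t=11ms (window 3): ALLOW
  req#18 t=11ms (window 3): ALLOW
  req#19 t=12ms (window 4): ALLOW
  req#20 t=13ms (window 4): ALLOW
  req#21 t=13ms (window 4): ALLOW
  req#22 t=14ms (window 4): ALLOW

Allowed counts by window: 4 5 4 5 4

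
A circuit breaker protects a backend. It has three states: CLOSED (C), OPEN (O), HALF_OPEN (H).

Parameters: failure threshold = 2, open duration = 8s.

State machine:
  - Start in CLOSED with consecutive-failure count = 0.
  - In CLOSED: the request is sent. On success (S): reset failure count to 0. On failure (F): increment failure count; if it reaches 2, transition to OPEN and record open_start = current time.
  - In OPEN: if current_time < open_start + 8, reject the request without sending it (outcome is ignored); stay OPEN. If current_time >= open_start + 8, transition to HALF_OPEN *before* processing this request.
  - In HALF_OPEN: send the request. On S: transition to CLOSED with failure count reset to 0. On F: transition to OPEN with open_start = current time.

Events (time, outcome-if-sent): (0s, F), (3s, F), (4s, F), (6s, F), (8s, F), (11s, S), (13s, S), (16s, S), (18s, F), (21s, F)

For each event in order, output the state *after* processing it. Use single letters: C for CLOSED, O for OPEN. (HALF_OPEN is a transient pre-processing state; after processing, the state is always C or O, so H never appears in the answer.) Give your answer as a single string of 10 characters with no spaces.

Answer: COOOOCCCCO

Derivation:
State after each event:
  event#1 t=0s outcome=F: state=CLOSED
  event#2 t=3s outcome=F: state=OPEN
  event#3 t=4s outcome=F: state=OPEN
  event#4 t=6s outcome=F: state=OPEN
  event#5 t=8s outcome=F: state=OPEN
  event#6 t=11s outcome=S: state=CLOSED
  event#7 t=13s outcome=S: state=CLOSED
  event#8 t=16s outcome=S: state=CLOSED
  event#9 t=18s outcome=F: state=CLOSED
  event#10 t=21s outcome=F: state=OPEN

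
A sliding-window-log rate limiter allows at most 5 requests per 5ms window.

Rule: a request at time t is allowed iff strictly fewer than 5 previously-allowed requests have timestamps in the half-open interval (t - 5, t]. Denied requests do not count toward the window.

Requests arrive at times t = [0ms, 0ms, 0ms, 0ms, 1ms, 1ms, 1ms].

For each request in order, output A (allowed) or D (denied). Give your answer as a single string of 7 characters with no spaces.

Tracking allowed requests in the window:
  req#1 t=0ms: ALLOW
  req#2 t=0ms: ALLOW
  req#3 t=0ms: ALLOW
  req#4 t=0ms: ALLOW
  req#5 t=1ms: ALLOW
  req#6 t=1ms: DENY
  req#7 t=1ms: DENY

Answer: AAAAADD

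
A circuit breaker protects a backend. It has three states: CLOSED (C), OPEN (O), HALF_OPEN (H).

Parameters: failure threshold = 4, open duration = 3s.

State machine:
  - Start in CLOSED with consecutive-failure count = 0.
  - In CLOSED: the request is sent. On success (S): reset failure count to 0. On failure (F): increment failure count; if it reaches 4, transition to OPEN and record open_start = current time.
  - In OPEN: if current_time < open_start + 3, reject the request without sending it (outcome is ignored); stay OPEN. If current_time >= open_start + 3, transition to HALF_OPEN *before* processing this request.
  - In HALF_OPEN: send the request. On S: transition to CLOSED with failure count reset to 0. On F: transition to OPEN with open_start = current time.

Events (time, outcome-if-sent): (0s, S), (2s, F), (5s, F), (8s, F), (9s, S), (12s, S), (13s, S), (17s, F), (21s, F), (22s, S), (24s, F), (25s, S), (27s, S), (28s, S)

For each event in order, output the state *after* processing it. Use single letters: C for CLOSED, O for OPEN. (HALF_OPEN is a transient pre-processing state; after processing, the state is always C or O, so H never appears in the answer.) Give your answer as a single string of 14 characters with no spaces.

Answer: CCCCCCCCCCCCCC

Derivation:
State after each event:
  event#1 t=0s outcome=S: state=CLOSED
  event#2 t=2s outcome=F: state=CLOSED
  event#3 t=5s outcome=F: state=CLOSED
  event#4 t=8s outcome=F: state=CLOSED
  event#5 t=9s outcome=S: state=CLOSED
  event#6 t=12s outcome=S: state=CLOSED
  event#7 t=13s outcome=S: state=CLOSED
  event#8 t=17s outcome=F: state=CLOSED
  event#9 t=21s outcome=F: state=CLOSED
  event#10 t=22s outcome=S: state=CLOSED
  event#11 t=24s outcome=F: state=CLOSED
  event#12 t=25s outcome=S: state=CLOSED
  event#13 t=27s outcome=S: state=CLOSED
  event#14 t=28s outcome=S: state=CLOSED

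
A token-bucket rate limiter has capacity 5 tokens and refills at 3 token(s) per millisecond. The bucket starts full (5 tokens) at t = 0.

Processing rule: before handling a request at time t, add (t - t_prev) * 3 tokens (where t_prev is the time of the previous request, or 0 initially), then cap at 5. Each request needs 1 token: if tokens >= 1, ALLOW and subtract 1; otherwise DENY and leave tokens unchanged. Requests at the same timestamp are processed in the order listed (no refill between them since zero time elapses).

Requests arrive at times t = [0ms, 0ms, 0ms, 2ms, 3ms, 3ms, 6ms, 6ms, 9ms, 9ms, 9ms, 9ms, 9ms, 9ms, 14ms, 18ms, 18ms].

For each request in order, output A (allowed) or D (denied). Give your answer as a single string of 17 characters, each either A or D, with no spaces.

Answer: AAAAAAAAAAAAADAAA

Derivation:
Simulating step by step:
  req#1 t=0ms: ALLOW
  req#2 t=0ms: ALLOW
  req#3 t=0ms: ALLOW
  req#4 t=2ms: ALLOW
  req#5 t=3ms: ALLOW
  req#6 t=3ms: ALLOW
  req#7 t=6ms: ALLOW
  req#8 t=6ms: ALLOW
  req#9 t=9ms: ALLOW
  req#10 t=9ms: ALLOW
  req#11 t=9ms: ALLOW
  req#12 t=9ms: ALLOW
  req#13 t=9ms: ALLOW
  req#14 t=9ms: DENY
  req#15 t=14ms: ALLOW
  req#16 t=18ms: ALLOW
  req#17 t=18ms: ALLOW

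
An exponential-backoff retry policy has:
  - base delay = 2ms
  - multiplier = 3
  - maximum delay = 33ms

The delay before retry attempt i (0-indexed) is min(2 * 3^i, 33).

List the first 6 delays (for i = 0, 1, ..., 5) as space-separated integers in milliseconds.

Computing each delay:
  i=0: min(2*3^0, 33) = 2
  i=1: min(2*3^1, 33) = 6
  i=2: min(2*3^2, 33) = 18
  i=3: min(2*3^3, 33) = 33
  i=4: min(2*3^4, 33) = 33
  i=5: min(2*3^5, 33) = 33

Answer: 2 6 18 33 33 33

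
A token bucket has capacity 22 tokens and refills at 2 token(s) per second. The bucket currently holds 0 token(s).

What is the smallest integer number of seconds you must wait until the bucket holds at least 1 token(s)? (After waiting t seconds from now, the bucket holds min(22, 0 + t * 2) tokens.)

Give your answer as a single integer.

Answer: 1

Derivation:
Need 0 + t * 2 >= 1, so t >= 1/2.
Smallest integer t = ceil(1/2) = 1.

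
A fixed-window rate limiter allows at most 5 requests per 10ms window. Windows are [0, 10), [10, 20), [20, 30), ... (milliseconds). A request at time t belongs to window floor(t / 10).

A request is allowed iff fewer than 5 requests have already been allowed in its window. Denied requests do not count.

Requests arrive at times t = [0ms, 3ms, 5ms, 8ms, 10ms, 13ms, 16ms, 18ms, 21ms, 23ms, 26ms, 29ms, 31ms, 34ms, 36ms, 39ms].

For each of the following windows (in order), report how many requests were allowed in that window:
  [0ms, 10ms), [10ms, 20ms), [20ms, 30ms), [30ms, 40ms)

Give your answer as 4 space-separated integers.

Answer: 4 4 4 4

Derivation:
Processing requests:
  req#1 t=0ms (window 0): ALLOW
  req#2 t=3ms (window 0): ALLOW
  req#3 t=5ms (window 0): ALLOW
  req#4 t=8ms (window 0): ALLOW
  req#5 t=10ms (window 1): ALLOW
  req#6 t=13ms (window 1): ALLOW
  req#7 t=16ms (window 1): ALLOW
  req#8 t=18ms (window 1): ALLOW
  req#9 t=21ms (window 2): ALLOW
  req#10 t=23ms (window 2): ALLOW
  req#11 t=26ms (window 2): ALLOW
  req#12 t=29ms (window 2): ALLOW
  req#13 t=31ms (window 3): ALLOW
  req#14 t=34ms (window 3): ALLOW
  req#15 t=36ms (window 3): ALLOW
  req#16 t=39ms (window 3): ALLOW

Allowed counts by window: 4 4 4 4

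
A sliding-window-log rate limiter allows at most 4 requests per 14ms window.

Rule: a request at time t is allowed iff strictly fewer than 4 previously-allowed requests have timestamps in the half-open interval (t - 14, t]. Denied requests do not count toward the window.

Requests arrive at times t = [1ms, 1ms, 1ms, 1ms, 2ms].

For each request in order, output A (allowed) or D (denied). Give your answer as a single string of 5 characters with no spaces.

Answer: AAAAD

Derivation:
Tracking allowed requests in the window:
  req#1 t=1ms: ALLOW
  req#2 t=1ms: ALLOW
  req#3 t=1ms: ALLOW
  req#4 t=1ms: ALLOW
  req#5 t=2ms: DENY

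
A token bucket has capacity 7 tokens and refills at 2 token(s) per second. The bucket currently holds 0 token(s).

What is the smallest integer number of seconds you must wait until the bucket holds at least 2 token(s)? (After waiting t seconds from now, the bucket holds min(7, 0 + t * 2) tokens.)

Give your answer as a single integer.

Need 0 + t * 2 >= 2, so t >= 2/2.
Smallest integer t = ceil(2/2) = 1.

Answer: 1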